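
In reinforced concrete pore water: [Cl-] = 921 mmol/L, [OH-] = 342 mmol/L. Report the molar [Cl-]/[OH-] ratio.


Threshold parameter = [Cl-] / [OH-] (molar basis; both in mmol/L, so units cancel)
Ratio = 921 / 342 = 2.69

2.69


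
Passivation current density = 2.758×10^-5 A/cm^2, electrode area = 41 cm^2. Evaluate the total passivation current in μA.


I = i_pass * A, then convert A → μA (×10^6)
I = 2.758×10^-5 * 41 * 10^6 = 1130.78 μA

1130.78 μA


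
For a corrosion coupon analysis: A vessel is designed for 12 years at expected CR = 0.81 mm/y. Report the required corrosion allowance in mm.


Corrosion allowance = CR × design life
CA = 0.81 * 12 = 9.72 mm

9.72 mm


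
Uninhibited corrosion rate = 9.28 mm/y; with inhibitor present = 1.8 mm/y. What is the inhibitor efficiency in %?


Apply the inhibitor-efficiency definition: IE = (CR_blank − CR_inh)/CR_blank × 100
IE = (9.28 − 1.8) / 9.28 × 100
IE = 7.48 / 9.28 × 100 = 80.6 %

80.6 %


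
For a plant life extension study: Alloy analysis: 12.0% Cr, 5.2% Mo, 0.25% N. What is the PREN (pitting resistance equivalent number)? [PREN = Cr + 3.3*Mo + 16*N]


Apply the PREN formula: PREN = Cr + 3.3*Mo + 16*N
PREN = 12.0 + 3.3*5.2 + 16*0.25
PREN = 12.0 + 17.16 + 4.0 = 33.16

33.16


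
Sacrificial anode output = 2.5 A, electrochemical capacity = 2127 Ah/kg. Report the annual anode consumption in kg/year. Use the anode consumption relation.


Annual consumption = current * hours per year / capacity
Rate = 2.5 * 8760 / 2127 = 10.3 kg/year

10.3 kg/year


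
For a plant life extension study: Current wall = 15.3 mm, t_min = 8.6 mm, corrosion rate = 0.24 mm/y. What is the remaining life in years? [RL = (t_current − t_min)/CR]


Apply the remaining-life relation: RL = (t_current − t_min) / CR
RL = (15.3 − 8.6) / 0.24 = 6.7 / 0.24 = 27.9 years

27.9 years


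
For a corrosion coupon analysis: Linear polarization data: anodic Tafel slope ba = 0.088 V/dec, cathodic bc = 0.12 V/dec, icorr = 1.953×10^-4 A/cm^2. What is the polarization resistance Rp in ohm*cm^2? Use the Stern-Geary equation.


Apply the Stern-Geary equation: Rp = ba*bc / (2.303*icorr*(ba+bc))
ba*bc = 0.088*0.12 = 0.01056
ba+bc = 0.208; 2.303*icorr*(ba+bc) = 2.303*1.953×10^-4*0.208 = 9.3553387×10^-5
Rp = 0.01056 / 9.3553387×10^-5 = 112.9 ohm*cm^2

112.9 ohm*cm^2


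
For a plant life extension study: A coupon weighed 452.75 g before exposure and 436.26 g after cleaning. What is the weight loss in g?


Weight loss = initial − final
WL = 452.75 − 436.26 = 16.49 g

16.49 g


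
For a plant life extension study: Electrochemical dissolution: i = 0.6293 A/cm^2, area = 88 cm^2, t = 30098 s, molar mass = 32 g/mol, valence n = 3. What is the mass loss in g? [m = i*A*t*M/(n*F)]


Apply Faraday's law: m = i*A*t*M / (n*F)
Total charge passed Q = i*A*t = 0.6293*88*30098 = 1666779.0832 C
m = Q*M/(n*F) = 1666779.0832*32/(3*96485) = 184.26674 g

184.26674 g


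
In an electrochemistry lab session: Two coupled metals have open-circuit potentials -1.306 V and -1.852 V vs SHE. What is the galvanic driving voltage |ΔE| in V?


Driving voltage is the absolute potential difference.
|ΔE| = |-1.306 − (-1.852)| = 0.546 V

0.546 V


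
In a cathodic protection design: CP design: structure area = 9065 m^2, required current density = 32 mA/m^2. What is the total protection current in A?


I = area * current density, then convert mA → A (÷1000)
I = 9065 * 32 / 1000 = 290.08 A

290.08 A


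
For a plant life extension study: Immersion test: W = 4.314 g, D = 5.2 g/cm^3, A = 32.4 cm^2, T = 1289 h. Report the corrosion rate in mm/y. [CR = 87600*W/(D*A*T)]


Apply the mm/y weight-loss relation: CR = 87600 * W / (D * A * T)
Numerator: 87600 * 4.314 = 377906.4
Denominator: 5.2 * 32.4 * 1289 = 217170.72
CR = 377906.4 / 217170.72 = 1.740135 mm/y

1.740135 mm/y


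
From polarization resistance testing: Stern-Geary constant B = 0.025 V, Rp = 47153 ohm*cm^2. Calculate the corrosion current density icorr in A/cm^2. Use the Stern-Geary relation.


Apply the Stern-Geary relation: icorr = B / Rp
icorr = 0.025 / 47153 = 5.302×10^-7 A/cm^2

5.302×10^-7 A/cm^2


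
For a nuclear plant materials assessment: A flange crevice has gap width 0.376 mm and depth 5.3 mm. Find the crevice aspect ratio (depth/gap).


Aspect ratio = depth / gap
Ratio = 5.3 / 0.376 = 14.1

14.1


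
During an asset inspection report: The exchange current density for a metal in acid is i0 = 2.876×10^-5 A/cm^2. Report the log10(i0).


i0 = 2.876×10^-5 A/cm^2
log10(i0) = -4.541

-4.541


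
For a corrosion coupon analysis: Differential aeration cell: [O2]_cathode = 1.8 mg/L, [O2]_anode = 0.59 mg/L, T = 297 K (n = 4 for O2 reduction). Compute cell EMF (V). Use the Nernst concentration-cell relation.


Apply the Nernst concentration-cell relation: E = (RT/nF)*ln(C_cathode/C_anode)
RT/nF = 8.314*297/(4*96485) = 0.00639804 V
ln(1.8/0.59) = 1.11542
E = 0.00639804 * 1.11542 = 0.00714 V

0.00714 V


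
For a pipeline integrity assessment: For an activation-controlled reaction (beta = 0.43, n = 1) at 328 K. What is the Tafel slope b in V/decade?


Apply the Tafel slope relation: b = 2.303*R*T/(beta*n*F)
Numerator: 2.303 * 8.314 * 328 = 6280.26
Denominator: 0.43 * 1 * 96485 = 41488.55
b = 6280.26 / 41488.55 = 0.1514 V/decade

0.1514 V/decade


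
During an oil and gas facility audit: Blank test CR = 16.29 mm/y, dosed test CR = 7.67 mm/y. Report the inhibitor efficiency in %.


Apply the inhibitor-efficiency definition: IE = (CR_blank − CR_inh)/CR_blank × 100
IE = (16.29 − 7.67) / 16.29 × 100
IE = 8.62 / 16.29 × 100 = 52.9 %

52.9 %


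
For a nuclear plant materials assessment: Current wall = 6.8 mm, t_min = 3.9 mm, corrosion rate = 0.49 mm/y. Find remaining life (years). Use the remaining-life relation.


Apply the remaining-life relation: RL = (t_current − t_min) / CR
RL = (6.8 − 3.9) / 0.49 = 2.9 / 0.49 = 5.9 years

5.9 years


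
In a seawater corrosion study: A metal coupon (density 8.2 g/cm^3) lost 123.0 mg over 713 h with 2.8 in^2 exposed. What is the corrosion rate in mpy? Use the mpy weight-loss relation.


Apply the mpy weight-loss relation: CR = 534 * W / (D * A * T)
Numerator: 534 * 123.0 = 65682.0
Denominator: 8.2 * 2.8 * 713 = 16370.48
CR = 65682.0 / 16370.48 = 4.01222 mpy

4.01222 mpy


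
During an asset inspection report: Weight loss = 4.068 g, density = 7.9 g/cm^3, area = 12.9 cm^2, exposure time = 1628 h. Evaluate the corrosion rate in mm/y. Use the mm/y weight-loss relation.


Apply the mm/y weight-loss relation: CR = 87600 * W / (D * A * T)
Numerator: 87600 * 4.068 = 356356.8
Denominator: 7.9 * 12.9 * 1628 = 165909.48
CR = 356356.8 / 165909.48 = 2.1479 mm/y

2.1479 mm/y


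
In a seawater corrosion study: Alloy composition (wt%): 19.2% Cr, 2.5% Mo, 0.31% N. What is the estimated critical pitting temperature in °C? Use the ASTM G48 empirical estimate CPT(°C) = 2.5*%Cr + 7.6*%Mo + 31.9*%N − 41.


Apply the ASTM G48 empirical CPT estimate: CPT(°C) = 2.5*%Cr + 7.6*%Mo + 31.9*%N − 41
2.5*19.2 = 48; 7.6*2.5 = 19; 31.9*0.31 = 9.889
CPT = 48 + 19 + 9.889 − 41 = 35.889 °C
Rounded to 0.1 °C: CPT ≈ 35.9 °C

35.9 °C


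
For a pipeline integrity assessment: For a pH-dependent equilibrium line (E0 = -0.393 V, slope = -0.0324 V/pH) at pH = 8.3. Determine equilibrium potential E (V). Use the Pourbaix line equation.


Apply the Pourbaix line equation: E = E0 + slope*pH
E = -0.393 + (-0.0324)*8.3 = -0.393 + (-0.26892) = -0.66192 V
Rounded to 4 decimal places: E = -0.6619 V

-0.6619 V


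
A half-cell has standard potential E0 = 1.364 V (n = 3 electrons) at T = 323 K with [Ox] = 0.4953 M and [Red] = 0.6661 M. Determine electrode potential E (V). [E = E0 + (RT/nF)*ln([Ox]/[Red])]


Apply the Nernst equation: E = E0 + (RT/nF)*ln([Ox]/[Red])
Step 1: RT/nF = 8.314*323/(3*96485) = 0.00927751 V
Step 2: [Ox]/[Red] = 0.4953/0.6661 = 0.743582
Step 3: ln(0.743582) = -0.296276
Step 4: correction = 0.00927751 * -0.296276 = -0.0027 V
E = 1.364 + -0.0027 = 1.3613 V

1.3613 V


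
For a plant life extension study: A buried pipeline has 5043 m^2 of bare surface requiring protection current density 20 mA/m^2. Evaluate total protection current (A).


I = area * current density, then convert mA → A (÷1000)
I = 5043 * 20 / 1000 = 100.86 A

100.86 A


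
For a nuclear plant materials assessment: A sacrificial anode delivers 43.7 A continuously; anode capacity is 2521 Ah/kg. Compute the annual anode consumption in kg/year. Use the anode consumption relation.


Annual consumption = current * hours per year / capacity
Rate = 43.7 * 8760 / 2521 = 151.8 kg/year

151.8 kg/year


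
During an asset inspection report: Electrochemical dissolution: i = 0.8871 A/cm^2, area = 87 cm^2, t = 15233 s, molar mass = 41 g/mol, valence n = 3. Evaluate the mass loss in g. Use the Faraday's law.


Apply Faraday's law: m = i*A*t*M / (n*F)
Total charge passed Q = i*A*t = 0.8871*87*15233 = 1175647.9041 C
m = Q*M/(n*F) = 1175647.9041*41/(3*96485) = 166.52524 g

166.52524 g


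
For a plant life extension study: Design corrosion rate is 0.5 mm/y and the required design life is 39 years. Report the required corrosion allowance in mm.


Corrosion allowance = CR × design life
CA = 0.5 * 39 = 19.5 mm

19.5 mm


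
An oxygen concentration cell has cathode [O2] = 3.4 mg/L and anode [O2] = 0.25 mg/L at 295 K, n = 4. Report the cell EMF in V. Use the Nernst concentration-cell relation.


Apply the Nernst concentration-cell relation: E = (RT/nF)*ln(C_cathode/C_anode)
RT/nF = 8.314*295/(4*96485) = 0.00635495 V
ln(3.4/0.25) = 2.61007
E = 0.00635495 * 2.61007 = 0.01659 V

0.01659 V


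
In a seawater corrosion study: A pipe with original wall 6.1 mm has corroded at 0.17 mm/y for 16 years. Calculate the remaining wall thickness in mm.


Remaining wall = original − CR × time
t = 6.1 − 0.17*16 = 6.1 − 2.72 = 3.38 mm

3.38 mm


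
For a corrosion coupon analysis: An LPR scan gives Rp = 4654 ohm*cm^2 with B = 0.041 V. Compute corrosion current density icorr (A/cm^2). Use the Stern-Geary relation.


Apply the Stern-Geary relation: icorr = B / Rp
icorr = 0.041 / 4654 = 8.81×10^-6 A/cm^2

8.81×10^-6 A/cm^2


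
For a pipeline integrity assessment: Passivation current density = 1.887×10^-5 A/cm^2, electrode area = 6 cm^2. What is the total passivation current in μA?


I = i_pass * A, then convert A → μA (×10^6)
I = 1.887×10^-5 * 6 * 10^6 = 113.22 μA

113.22 μA


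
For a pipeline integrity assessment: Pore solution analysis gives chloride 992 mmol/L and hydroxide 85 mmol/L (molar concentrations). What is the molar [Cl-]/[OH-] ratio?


Threshold parameter = [Cl-] / [OH-] (molar basis; both in mmol/L, so units cancel)
Ratio = 992 / 85 = 11.67

11.67


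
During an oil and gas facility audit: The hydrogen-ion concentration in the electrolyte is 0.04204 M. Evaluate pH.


pH = −log10[H+]
pH = −log10(0.04204) = 1.38

1.38


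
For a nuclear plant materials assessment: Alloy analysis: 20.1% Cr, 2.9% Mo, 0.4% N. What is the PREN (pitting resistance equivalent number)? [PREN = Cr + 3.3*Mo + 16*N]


Apply the PREN formula: PREN = Cr + 3.3*Mo + 16*N
PREN = 20.1 + 3.3*2.9 + 16*0.4
PREN = 20.1 + 9.57 + 6.4 = 36.07

36.07


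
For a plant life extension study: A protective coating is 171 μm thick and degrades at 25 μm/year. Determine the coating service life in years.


Service life = thickness / degradation rate
Life = 171 / 25 = 6.8 years

6.8 years


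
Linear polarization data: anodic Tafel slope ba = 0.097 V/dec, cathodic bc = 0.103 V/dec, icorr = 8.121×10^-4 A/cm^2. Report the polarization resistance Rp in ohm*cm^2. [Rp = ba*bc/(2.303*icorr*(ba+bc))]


Apply the Stern-Geary equation: Rp = ba*bc / (2.303*icorr*(ba+bc))
ba*bc = 0.097*0.103 = 0.009991
ba+bc = 0.2; 2.303*icorr*(ba+bc) = 2.303*8.121×10^-4*0.2 = 3.7405326×10^-4
Rp = 0.009991 / 3.7405326×10^-4 = 26.71 ohm*cm^2

26.71 ohm*cm^2


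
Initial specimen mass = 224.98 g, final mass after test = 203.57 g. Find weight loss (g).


Weight loss = initial − final
WL = 224.98 − 203.57 = 21.41 g

21.41 g


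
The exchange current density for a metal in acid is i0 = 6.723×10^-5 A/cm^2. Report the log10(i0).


i0 = 6.723×10^-5 A/cm^2
log10(i0) = -4.172

-4.172


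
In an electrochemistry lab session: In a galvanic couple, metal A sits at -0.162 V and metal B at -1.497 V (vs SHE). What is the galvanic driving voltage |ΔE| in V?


Driving voltage is the absolute potential difference.
|ΔE| = |-0.162 − (-1.497)| = 1.335 V

1.335 V


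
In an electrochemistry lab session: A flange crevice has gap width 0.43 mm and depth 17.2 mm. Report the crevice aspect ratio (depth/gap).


Aspect ratio = depth / gap
Ratio = 17.2 / 0.43 = 40.0

40.0


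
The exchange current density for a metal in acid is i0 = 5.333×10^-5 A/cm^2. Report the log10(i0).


i0 = 5.333×10^-5 A/cm^2
log10(i0) = -4.273

-4.273


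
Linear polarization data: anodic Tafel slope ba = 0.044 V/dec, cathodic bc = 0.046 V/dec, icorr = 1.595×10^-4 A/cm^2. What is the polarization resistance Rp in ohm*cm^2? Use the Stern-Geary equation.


Apply the Stern-Geary equation: Rp = ba*bc / (2.303*icorr*(ba+bc))
ba*bc = 0.044*0.046 = 0.002024
ba+bc = 0.09; 2.303*icorr*(ba+bc) = 2.303*1.595×10^-4*0.09 = 3.3059565×10^-5
Rp = 0.002024 / 3.3059565×10^-5 = 61.22 ohm*cm^2

61.22 ohm*cm^2


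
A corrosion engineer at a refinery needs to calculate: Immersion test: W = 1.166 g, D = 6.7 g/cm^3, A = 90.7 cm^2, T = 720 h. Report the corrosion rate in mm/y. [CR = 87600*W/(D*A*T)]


Apply the mm/y weight-loss relation: CR = 87600 * W / (D * A * T)
Numerator: 87600 * 1.166 = 102141.6
Denominator: 6.7 * 90.7 * 720 = 437536.8
CR = 102141.6 / 437536.8 = 0.233447 mm/y

0.233447 mm/y


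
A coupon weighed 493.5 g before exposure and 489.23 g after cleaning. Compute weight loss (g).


Weight loss = initial − final
WL = 493.5 − 489.23 = 4.27 g

4.27 g


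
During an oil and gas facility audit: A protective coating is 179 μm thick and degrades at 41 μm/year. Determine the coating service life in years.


Service life = thickness / degradation rate
Life = 179 / 41 = 4.4 years

4.4 years


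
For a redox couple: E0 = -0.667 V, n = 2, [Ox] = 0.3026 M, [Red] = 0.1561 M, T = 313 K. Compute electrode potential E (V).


Apply the Nernst equation: E = E0 + (RT/nF)*ln([Ox]/[Red])
Step 1: RT/nF = 8.314*313/(2*96485) = 0.01348542 V
Step 2: [Ox]/[Red] = 0.3026/0.1561 = 1.938501
Step 3: ln(1.938501) = 0.661915
Step 4: correction = 0.01348542 * 0.661915 = 0.009 V
E = -0.667 + 0.009 = -0.658 V

-0.658 V


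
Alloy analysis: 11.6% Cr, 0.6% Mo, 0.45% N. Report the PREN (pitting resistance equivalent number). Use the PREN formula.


Apply the PREN formula: PREN = Cr + 3.3*Mo + 16*N
PREN = 11.6 + 3.3*0.6 + 16*0.45
PREN = 11.6 + 1.98 + 7.2 = 20.78

20.78


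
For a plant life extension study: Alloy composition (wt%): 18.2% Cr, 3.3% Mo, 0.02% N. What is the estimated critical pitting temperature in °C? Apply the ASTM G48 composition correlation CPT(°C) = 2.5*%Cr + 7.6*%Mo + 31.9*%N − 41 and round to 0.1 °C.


Apply the ASTM G48 empirical CPT estimate: CPT(°C) = 2.5*%Cr + 7.6*%Mo + 31.9*%N − 41
2.5*18.2 = 45.5; 7.6*3.3 = 25.08; 31.9*0.02 = 0.638
CPT = 45.5 + 25.08 + 0.638 − 41 = 30.218 °C
Rounded to 0.1 °C: CPT ≈ 30.2 °C

30.2 °C


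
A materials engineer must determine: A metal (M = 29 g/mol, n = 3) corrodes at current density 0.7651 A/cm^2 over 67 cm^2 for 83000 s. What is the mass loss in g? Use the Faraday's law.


Apply Faraday's law: m = i*A*t*M / (n*F)
Total charge passed Q = i*A*t = 0.7651*67*83000 = 4254721.1 C
m = Q*M/(n*F) = 4254721.1*29/(3*96485) = 426.27321 g

426.27321 g


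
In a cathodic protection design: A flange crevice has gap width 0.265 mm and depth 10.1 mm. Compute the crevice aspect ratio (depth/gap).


Aspect ratio = depth / gap
Ratio = 10.1 / 0.265 = 38.1

38.1


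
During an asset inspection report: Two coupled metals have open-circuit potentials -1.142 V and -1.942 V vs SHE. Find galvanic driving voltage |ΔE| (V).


Driving voltage is the absolute potential difference.
|ΔE| = |-1.142 − (-1.942)| = 0.8 V

0.8 V


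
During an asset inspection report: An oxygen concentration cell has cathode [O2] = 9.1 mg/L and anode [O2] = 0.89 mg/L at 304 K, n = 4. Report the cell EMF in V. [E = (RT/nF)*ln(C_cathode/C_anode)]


Apply the Nernst concentration-cell relation: E = (RT/nF)*ln(C_cathode/C_anode)
RT/nF = 8.314*304/(4*96485) = 0.00654883 V
ln(9.1/0.89) = 2.32481
E = 0.00654883 * 2.32481 = 0.01522 V

0.01522 V


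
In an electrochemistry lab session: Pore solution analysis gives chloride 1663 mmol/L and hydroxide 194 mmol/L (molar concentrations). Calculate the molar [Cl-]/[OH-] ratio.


Threshold parameter = [Cl-] / [OH-] (molar basis; both in mmol/L, so units cancel)
Ratio = 1663 / 194 = 8.57

8.57


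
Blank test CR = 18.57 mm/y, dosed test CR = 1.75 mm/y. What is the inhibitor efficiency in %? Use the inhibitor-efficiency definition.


Apply the inhibitor-efficiency definition: IE = (CR_blank − CR_inh)/CR_blank × 100
IE = (18.57 − 1.75) / 18.57 × 100
IE = 16.82 / 18.57 × 100 = 90.6 %

90.6 %


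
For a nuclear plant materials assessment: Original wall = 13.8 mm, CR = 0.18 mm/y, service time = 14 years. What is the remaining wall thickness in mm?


Remaining wall = original − CR × time
t = 13.8 − 0.18*14 = 13.8 − 2.52 = 11.28 mm

11.28 mm


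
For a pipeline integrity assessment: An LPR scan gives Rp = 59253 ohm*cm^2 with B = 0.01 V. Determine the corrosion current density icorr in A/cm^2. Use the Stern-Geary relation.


Apply the Stern-Geary relation: icorr = B / Rp
icorr = 0.01 / 59253 = 1.688×10^-7 A/cm^2

1.688×10^-7 A/cm^2


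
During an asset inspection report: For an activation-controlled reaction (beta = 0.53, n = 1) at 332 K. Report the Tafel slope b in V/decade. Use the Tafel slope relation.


Apply the Tafel slope relation: b = 2.303*R*T/(beta*n*F)
Numerator: 2.303 * 8.314 * 332 = 6356.85
Denominator: 0.53 * 1 * 96485 = 51137.05
b = 6356.85 / 51137.05 = 0.1243 V/decade

0.1243 V/decade


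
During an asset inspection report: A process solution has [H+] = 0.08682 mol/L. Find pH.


pH = −log10[H+]
pH = −log10(0.08682) = 1.06

1.06


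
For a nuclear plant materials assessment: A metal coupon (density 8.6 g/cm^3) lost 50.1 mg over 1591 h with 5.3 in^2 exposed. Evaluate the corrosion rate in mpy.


Apply the mpy weight-loss relation: CR = 534 * W / (D * A * T)
Numerator: 534 * 50.1 = 26753.4
Denominator: 8.6 * 5.3 * 1591 = 72517.78
CR = 26753.4 / 72517.78 = 0.3689 mpy

0.3689 mpy


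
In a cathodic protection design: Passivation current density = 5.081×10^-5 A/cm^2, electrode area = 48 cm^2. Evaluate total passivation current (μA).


I = i_pass * A, then convert A → μA (×10^6)
I = 5.081×10^-5 * 48 * 10^6 = 2438.88 μA

2438.88 μA


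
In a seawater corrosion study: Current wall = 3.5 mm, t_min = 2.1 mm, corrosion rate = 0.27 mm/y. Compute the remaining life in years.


Apply the remaining-life relation: RL = (t_current − t_min) / CR
RL = (3.5 − 2.1) / 0.27 = 1.4 / 0.27 = 5.2 years

5.2 years


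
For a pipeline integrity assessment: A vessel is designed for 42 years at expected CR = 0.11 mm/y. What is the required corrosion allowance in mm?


Corrosion allowance = CR × design life
CA = 0.11 * 42 = 4.62 mm

4.62 mm


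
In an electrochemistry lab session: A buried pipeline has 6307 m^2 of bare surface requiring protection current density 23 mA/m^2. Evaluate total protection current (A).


I = area * current density, then convert mA → A (÷1000)
I = 6307 * 23 / 1000 = 145.06 A

145.06 A


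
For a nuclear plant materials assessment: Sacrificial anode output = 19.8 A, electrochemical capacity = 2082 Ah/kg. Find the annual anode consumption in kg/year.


Annual consumption = current * hours per year / capacity
Rate = 19.8 * 8760 / 2082 = 83.3 kg/year

83.3 kg/year


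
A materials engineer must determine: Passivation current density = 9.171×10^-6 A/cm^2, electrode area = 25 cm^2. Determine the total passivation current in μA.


I = i_pass * A, then convert A → μA (×10^6)
I = 9.171×10^-6 * 25 * 10^6 = 229.28 μA

229.28 μA


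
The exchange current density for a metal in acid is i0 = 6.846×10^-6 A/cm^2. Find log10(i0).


i0 = 6.846×10^-6 A/cm^2
log10(i0) = -5.165

-5.165


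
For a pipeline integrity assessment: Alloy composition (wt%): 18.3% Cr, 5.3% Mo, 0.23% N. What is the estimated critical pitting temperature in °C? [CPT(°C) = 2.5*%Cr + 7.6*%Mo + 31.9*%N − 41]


Apply the ASTM G48 empirical CPT estimate: CPT(°C) = 2.5*%Cr + 7.6*%Mo + 31.9*%N − 41
2.5*18.3 = 45.75; 7.6*5.3 = 40.28; 31.9*0.23 = 7.337
CPT = 45.75 + 40.28 + 7.337 − 41 = 52.367 °C
Rounded to 0.1 °C: CPT ≈ 52.4 °C

52.4 °C


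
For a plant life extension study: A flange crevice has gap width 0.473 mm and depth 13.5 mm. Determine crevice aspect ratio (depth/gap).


Aspect ratio = depth / gap
Ratio = 13.5 / 0.473 = 28.5

28.5


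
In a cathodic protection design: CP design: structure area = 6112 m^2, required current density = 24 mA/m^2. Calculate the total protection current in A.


I = area * current density, then convert mA → A (÷1000)
I = 6112 * 24 / 1000 = 146.69 A

146.69 A


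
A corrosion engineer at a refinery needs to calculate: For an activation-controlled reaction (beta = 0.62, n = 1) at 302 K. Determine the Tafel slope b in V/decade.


Apply the Tafel slope relation: b = 2.303*R*T/(beta*n*F)
Numerator: 2.303 * 8.314 * 302 = 5782.44
Denominator: 0.62 * 1 * 96485 = 59820.7
b = 5782.44 / 59820.7 = 0.097 V/decade

0.097 V/decade


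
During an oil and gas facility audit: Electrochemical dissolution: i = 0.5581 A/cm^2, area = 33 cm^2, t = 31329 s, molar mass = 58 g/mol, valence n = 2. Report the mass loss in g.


Apply Faraday's law: m = i*A*t*M / (n*F)
Total charge passed Q = i*A*t = 0.5581*33*31329 = 576995.5917 C
m = Q*M/(n*F) = 576995.5917*58/(2*96485) = 173.4246 g

173.4246 g


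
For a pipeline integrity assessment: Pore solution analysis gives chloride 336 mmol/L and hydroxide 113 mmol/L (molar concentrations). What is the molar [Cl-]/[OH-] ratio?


Threshold parameter = [Cl-] / [OH-] (molar basis; both in mmol/L, so units cancel)
Ratio = 336 / 113 = 2.97

2.97


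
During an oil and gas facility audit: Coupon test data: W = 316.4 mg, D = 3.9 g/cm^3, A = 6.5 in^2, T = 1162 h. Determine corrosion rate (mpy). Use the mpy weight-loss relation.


Apply the mpy weight-loss relation: CR = 534 * W / (D * A * T)
Numerator: 534 * 316.4 = 168957.6
Denominator: 3.9 * 6.5 * 1162 = 29456.7
CR = 168957.6 / 29456.7 = 5.7358 mpy

5.7358 mpy


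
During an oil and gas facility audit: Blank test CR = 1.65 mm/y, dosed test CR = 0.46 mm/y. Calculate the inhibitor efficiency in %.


Apply the inhibitor-efficiency definition: IE = (CR_blank − CR_inh)/CR_blank × 100
IE = (1.65 − 0.46) / 1.65 × 100
IE = 1.19 / 1.65 × 100 = 72.1 %

72.1 %


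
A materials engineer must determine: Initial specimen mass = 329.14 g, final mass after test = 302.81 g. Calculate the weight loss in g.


Weight loss = initial − final
WL = 329.14 − 302.81 = 26.33 g

26.33 g


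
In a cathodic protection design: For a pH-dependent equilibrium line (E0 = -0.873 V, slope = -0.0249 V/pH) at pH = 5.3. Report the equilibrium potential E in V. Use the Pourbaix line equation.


Apply the Pourbaix line equation: E = E0 + slope*pH
E = -0.873 + (-0.0249)*5.3 = -0.873 + (-0.13197) = -1.00497 V
Rounded to 4 decimal places: E = -1.0050 V

-1.0050 V


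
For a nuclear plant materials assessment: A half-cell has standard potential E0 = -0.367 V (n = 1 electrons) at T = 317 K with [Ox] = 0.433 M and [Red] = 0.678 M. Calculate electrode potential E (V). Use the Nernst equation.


Apply the Nernst equation: E = E0 + (RT/nF)*ln([Ox]/[Red])
Step 1: RT/nF = 8.314*317/(1*96485) = 0.02731552 V
Step 2: [Ox]/[Red] = 0.433/0.678 = 0.638643
Step 3: ln(0.638643) = -0.44841
Step 4: correction = 0.02731552 * -0.44841 = -0.0122 V
E = -0.367 + -0.0122 = -0.3792 V

-0.3792 V


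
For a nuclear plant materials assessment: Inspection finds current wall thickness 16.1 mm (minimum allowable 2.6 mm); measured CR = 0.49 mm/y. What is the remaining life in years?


Apply the remaining-life relation: RL = (t_current − t_min) / CR
RL = (16.1 − 2.6) / 0.49 = 13.5 / 0.49 = 27.6 years

27.6 years


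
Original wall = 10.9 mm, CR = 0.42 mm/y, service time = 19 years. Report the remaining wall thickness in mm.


Remaining wall = original − CR × time
t = 10.9 − 0.42*19 = 10.9 − 7.98 = 2.92 mm

2.92 mm


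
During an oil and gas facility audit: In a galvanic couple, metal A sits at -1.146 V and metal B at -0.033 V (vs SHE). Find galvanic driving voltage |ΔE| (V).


Driving voltage is the absolute potential difference.
|ΔE| = |-1.146 − (-0.033)| = 1.113 V

1.113 V


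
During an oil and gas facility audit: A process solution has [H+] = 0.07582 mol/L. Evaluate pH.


pH = −log10[H+]
pH = −log10(0.07582) = 1.12

1.12


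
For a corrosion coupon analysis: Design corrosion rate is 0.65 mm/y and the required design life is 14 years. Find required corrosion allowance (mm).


Corrosion allowance = CR × design life
CA = 0.65 * 14 = 9.1 mm

9.1 mm


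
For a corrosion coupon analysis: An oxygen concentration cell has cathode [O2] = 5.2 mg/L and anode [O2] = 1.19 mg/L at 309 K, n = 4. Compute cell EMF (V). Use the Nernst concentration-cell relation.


Apply the Nernst concentration-cell relation: E = (RT/nF)*ln(C_cathode/C_anode)
RT/nF = 8.314*309/(4*96485) = 0.00665654 V
ln(5.2/1.19) = 1.47471
E = 0.00665654 * 1.47471 = 0.00982 V

0.00982 V


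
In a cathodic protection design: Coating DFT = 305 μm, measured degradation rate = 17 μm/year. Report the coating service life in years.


Service life = thickness / degradation rate
Life = 305 / 17 = 17.9 years

17.9 years


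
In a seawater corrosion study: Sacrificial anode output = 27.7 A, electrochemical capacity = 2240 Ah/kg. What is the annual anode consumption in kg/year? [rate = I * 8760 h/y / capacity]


Annual consumption = current * hours per year / capacity
Rate = 27.7 * 8760 / 2240 = 108.3 kg/year

108.3 kg/year


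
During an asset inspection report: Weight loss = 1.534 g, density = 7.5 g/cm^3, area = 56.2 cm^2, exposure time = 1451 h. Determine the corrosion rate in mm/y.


Apply the mm/y weight-loss relation: CR = 87600 * W / (D * A * T)
Numerator: 87600 * 1.534 = 134378.4
Denominator: 7.5 * 56.2 * 1451 = 611596.5
CR = 134378.4 / 611596.5 = 0.2197 mm/y

0.2197 mm/y


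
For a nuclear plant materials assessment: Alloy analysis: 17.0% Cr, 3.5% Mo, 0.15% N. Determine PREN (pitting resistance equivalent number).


Apply the PREN formula: PREN = Cr + 3.3*Mo + 16*N
PREN = 17.0 + 3.3*3.5 + 16*0.15
PREN = 17.0 + 11.55 + 2.4 = 30.95

30.95


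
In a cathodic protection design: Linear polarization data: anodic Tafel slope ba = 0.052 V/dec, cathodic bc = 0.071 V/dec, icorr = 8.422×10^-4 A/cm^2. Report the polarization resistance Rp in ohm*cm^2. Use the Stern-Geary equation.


Apply the Stern-Geary equation: Rp = ba*bc / (2.303*icorr*(ba+bc))
ba*bc = 0.052*0.071 = 0.003692
ba+bc = 0.123; 2.303*icorr*(ba+bc) = 2.303*8.422×10^-4*0.123 = 2.3856915×10^-4
Rp = 0.003692 / 2.3856915×10^-4 = 15.5 ohm*cm^2

15.5 ohm*cm^2


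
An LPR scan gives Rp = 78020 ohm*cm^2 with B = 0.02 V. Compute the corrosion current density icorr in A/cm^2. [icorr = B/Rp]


Apply the Stern-Geary relation: icorr = B / Rp
icorr = 0.02 / 78020 = 2.563×10^-7 A/cm^2

2.563×10^-7 A/cm^2


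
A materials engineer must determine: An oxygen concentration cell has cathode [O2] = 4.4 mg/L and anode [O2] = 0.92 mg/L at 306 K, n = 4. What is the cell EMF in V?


Apply the Nernst concentration-cell relation: E = (RT/nF)*ln(C_cathode/C_anode)
RT/nF = 8.314*306/(4*96485) = 0.00659192 V
ln(4.4/0.92) = 1.56499
E = 0.00659192 * 1.56499 = 0.01032 V

0.01032 V


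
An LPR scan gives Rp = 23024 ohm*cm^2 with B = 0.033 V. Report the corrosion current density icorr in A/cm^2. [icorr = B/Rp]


Apply the Stern-Geary relation: icorr = B / Rp
icorr = 0.033 / 23024 = 1.433×10^-6 A/cm^2

1.433×10^-6 A/cm^2


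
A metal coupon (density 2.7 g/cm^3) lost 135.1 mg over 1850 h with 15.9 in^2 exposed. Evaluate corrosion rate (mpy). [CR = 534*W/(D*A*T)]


Apply the mpy weight-loss relation: CR = 534 * W / (D * A * T)
Numerator: 534 * 135.1 = 72143.4
Denominator: 2.7 * 15.9 * 1850 = 79420.5
CR = 72143.4 / 79420.5 = 0.9084 mpy

0.9084 mpy


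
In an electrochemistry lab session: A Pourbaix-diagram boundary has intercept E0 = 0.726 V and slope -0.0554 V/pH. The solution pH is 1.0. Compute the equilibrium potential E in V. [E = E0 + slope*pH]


Apply the Pourbaix line equation: E = E0 + slope*pH
E = 0.726 + (-0.0554)*1.0 = 0.726 + (-0.0554) = 0.6706 V
Rounded to 3 decimal places: E = 0.671 V

0.671 V


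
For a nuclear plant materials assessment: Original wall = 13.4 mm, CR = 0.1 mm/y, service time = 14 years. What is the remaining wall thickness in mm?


Remaining wall = original − CR × time
t = 13.4 − 0.1*14 = 13.4 − 1.4 = 12.0 mm

12.0 mm


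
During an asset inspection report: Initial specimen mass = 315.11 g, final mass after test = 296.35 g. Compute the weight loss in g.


Weight loss = initial − final
WL = 315.11 − 296.35 = 18.76 g

18.76 g


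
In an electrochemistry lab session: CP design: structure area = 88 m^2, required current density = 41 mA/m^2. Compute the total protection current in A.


I = area * current density, then convert mA → A (÷1000)
I = 88 * 41 / 1000 = 3.61 A

3.61 A


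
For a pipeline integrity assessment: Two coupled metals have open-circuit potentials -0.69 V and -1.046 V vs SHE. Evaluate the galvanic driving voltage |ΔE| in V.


Driving voltage is the absolute potential difference.
|ΔE| = |-0.69 − (-1.046)| = 0.356 V

0.356 V


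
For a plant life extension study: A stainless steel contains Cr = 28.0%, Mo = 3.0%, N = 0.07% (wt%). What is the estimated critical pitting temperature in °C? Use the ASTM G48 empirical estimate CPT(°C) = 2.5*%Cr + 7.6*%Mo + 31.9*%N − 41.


Apply the ASTM G48 empirical CPT estimate: CPT(°C) = 2.5*%Cr + 7.6*%Mo + 31.9*%N − 41
2.5*28.0 = 70; 7.6*3.0 = 22.8; 31.9*0.07 = 2.233
CPT = 70 + 22.8 + 2.233 − 41 = 54.033 °C
Rounded to 0.1 °C: CPT ≈ 54.0 °C

54.0 °C


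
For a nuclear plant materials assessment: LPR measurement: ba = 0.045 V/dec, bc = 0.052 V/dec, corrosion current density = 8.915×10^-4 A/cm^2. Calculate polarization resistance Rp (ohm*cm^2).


Apply the Stern-Geary equation: Rp = ba*bc / (2.303*icorr*(ba+bc))
ba*bc = 0.045*0.052 = 0.00234
ba+bc = 0.097; 2.303*icorr*(ba+bc) = 2.303*8.915×10^-4*0.097 = 1.9915308×10^-4
Rp = 0.00234 / 1.9915308×10^-4 = 11.7 ohm*cm^2

11.7 ohm*cm^2


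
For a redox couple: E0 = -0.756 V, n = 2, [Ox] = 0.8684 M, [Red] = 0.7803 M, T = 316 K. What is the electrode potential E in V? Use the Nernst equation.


Apply the Nernst equation: E = E0 + (RT/nF)*ln([Ox]/[Red])
Step 1: RT/nF = 8.314*316/(2*96485) = 0.01361468 V
Step 2: [Ox]/[Red] = 0.8684/0.7803 = 1.112905
Step 3: ln(1.112905) = 0.106974
Step 4: correction = 0.01361468 * 0.106974 = 0.0015 V
E = -0.756 + 0.0015 = -0.7545 V

-0.7545 V


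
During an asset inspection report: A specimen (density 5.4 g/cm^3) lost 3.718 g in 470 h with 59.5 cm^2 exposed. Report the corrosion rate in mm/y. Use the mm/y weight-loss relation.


Apply the mm/y weight-loss relation: CR = 87600 * W / (D * A * T)
Numerator: 87600 * 3.718 = 325696.8
Denominator: 5.4 * 59.5 * 470 = 151011.0
CR = 325696.8 / 151011.0 = 2.15678 mm/y

2.15678 mm/y


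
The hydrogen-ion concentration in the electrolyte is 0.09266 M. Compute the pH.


pH = −log10[H+]
pH = −log10(0.09266) = 1.03

1.03


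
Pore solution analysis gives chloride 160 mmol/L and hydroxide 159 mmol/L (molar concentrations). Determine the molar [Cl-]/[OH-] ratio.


Threshold parameter = [Cl-] / [OH-] (molar basis; both in mmol/L, so units cancel)
Ratio = 160 / 159 = 1.01

1.01


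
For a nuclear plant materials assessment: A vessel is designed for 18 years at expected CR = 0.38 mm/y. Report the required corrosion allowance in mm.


Corrosion allowance = CR × design life
CA = 0.38 * 18 = 6.84 mm

6.84 mm


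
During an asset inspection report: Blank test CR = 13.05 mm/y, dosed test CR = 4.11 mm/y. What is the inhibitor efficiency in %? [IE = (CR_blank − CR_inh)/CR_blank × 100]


Apply the inhibitor-efficiency definition: IE = (CR_blank − CR_inh)/CR_blank × 100
IE = (13.05 − 4.11) / 13.05 × 100
IE = 8.94 / 13.05 × 100 = 68.5 %

68.5 %


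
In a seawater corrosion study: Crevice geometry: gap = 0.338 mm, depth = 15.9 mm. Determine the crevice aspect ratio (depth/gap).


Aspect ratio = depth / gap
Ratio = 15.9 / 0.338 = 47.0

47.0


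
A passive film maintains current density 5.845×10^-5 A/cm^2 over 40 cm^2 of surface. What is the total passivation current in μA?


I = i_pass * A, then convert A → μA (×10^6)
I = 5.845×10^-5 * 40 * 10^6 = 2338.0 μA

2338.0 μA


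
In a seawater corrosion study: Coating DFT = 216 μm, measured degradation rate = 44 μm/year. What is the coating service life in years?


Service life = thickness / degradation rate
Life = 216 / 44 = 4.9 years

4.9 years


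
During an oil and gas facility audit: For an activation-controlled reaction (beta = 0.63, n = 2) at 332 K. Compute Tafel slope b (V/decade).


Apply the Tafel slope relation: b = 2.303*R*T/(beta*n*F)
Numerator: 2.303 * 8.314 * 332 = 6356.85
Denominator: 0.63 * 2 * 96485 = 121571.1
b = 6356.85 / 121571.1 = 0.0523 V/decade

0.0523 V/decade


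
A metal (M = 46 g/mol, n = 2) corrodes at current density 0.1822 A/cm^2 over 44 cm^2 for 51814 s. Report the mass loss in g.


Apply Faraday's law: m = i*A*t*M / (n*F)
Total charge passed Q = i*A*t = 0.1822*44*51814 = 415382.4752 C
m = Q*M/(n*F) = 415382.4752*46/(2*96485) = 99.018 g

99.018 g


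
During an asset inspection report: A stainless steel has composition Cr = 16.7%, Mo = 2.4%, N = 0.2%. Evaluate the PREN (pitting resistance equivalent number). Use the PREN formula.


Apply the PREN formula: PREN = Cr + 3.3*Mo + 16*N
PREN = 16.7 + 3.3*2.4 + 16*0.2
PREN = 16.7 + 7.92 + 3.2 = 27.82

27.82


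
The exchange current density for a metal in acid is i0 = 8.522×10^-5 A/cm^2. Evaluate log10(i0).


i0 = 8.522×10^-5 A/cm^2
log10(i0) = -4.069

-4.069


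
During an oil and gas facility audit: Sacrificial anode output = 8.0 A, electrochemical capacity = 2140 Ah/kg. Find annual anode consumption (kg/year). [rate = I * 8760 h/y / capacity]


Annual consumption = current * hours per year / capacity
Rate = 8.0 * 8760 / 2140 = 32.7 kg/year

32.7 kg/year


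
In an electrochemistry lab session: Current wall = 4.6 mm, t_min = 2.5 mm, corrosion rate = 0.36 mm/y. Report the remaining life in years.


Apply the remaining-life relation: RL = (t_current − t_min) / CR
RL = (4.6 − 2.5) / 0.36 = 2.1 / 0.36 = 5.8 years

5.8 years


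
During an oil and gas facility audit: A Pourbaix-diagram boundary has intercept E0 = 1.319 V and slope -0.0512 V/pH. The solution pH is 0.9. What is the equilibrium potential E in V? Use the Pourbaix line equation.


Apply the Pourbaix line equation: E = E0 + slope*pH
E = 1.319 + (-0.0512)*0.9 = 1.319 + (-0.04608) = 1.27292 V
Rounded to 3 decimal places: E = 1.273 V

1.273 V


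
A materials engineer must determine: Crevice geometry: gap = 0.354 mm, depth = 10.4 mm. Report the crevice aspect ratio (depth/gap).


Aspect ratio = depth / gap
Ratio = 10.4 / 0.354 = 29.4

29.4


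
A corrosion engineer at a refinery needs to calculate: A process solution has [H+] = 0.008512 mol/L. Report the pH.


pH = −log10[H+]
pH = −log10(0.008512) = 2.07

2.07


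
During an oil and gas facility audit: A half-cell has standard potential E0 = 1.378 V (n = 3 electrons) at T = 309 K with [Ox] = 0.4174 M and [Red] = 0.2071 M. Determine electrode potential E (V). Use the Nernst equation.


Apply the Nernst equation: E = E0 + (RT/nF)*ln([Ox]/[Red])
Step 1: RT/nF = 8.314*309/(3*96485) = 0.00887539 V
Step 2: [Ox]/[Red] = 0.4174/0.2071 = 2.015451
Step 3: ln(2.015451) = 0.700843
Step 4: correction = 0.00887539 * 0.700843 = 0.006 V
E = 1.378 + 0.006 = 1.384 V

1.384 V


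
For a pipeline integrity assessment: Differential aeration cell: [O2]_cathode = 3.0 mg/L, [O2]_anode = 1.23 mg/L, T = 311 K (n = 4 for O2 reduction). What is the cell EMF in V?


Apply the Nernst concentration-cell relation: E = (RT/nF)*ln(C_cathode/C_anode)
RT/nF = 8.314*311/(4*96485) = 0.00669963 V
ln(3.0/1.23) = 0.8916
E = 0.00669963 * 0.8916 = 0.00597 V

0.00597 V


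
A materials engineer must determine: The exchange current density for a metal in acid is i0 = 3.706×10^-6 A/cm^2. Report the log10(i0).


i0 = 3.706×10^-6 A/cm^2
log10(i0) = -5.431

-5.431


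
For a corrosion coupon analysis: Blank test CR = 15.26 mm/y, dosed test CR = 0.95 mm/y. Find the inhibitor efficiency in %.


Apply the inhibitor-efficiency definition: IE = (CR_blank − CR_inh)/CR_blank × 100
IE = (15.26 − 0.95) / 15.26 × 100
IE = 14.31 / 15.26 × 100 = 93.8 %

93.8 %


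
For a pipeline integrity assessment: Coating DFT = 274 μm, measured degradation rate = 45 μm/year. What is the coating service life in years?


Service life = thickness / degradation rate
Life = 274 / 45 = 6.1 years

6.1 years


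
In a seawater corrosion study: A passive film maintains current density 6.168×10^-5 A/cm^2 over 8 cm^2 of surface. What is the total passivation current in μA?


I = i_pass * A, then convert A → μA (×10^6)
I = 6.168×10^-5 * 8 * 10^6 = 493.44 μA

493.44 μA


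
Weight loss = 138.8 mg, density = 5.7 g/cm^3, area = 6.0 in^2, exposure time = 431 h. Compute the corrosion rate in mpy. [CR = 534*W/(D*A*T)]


Apply the mpy weight-loss relation: CR = 534 * W / (D * A * T)
Numerator: 534 * 138.8 = 74119.2
Denominator: 5.7 * 6.0 * 431 = 14740.2
CR = 74119.2 / 14740.2 = 5.02837 mpy

5.02837 mpy


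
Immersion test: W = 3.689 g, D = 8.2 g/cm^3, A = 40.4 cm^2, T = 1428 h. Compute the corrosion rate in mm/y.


Apply the mm/y weight-loss relation: CR = 87600 * W / (D * A * T)
Numerator: 87600 * 3.689 = 323156.4
Denominator: 8.2 * 40.4 * 1428 = 473067.84
CR = 323156.4 / 473067.84 = 0.683108 mm/y

0.683108 mm/y


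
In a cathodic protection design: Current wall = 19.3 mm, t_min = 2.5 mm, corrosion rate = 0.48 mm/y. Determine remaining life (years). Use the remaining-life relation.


Apply the remaining-life relation: RL = (t_current − t_min) / CR
RL = (19.3 − 2.5) / 0.48 = 16.8 / 0.48 = 35.0 years

35.0 years


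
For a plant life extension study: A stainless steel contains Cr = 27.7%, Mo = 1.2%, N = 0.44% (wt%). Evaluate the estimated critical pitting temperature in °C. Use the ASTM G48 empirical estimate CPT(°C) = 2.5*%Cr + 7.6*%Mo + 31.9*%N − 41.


Apply the ASTM G48 empirical CPT estimate: CPT(°C) = 2.5*%Cr + 7.6*%Mo + 31.9*%N − 41
2.5*27.7 = 69.25; 7.6*1.2 = 9.12; 31.9*0.44 = 14.036
CPT = 69.25 + 9.12 + 14.036 − 41 = 51.406 °C
Rounded to 0.1 °C: CPT ≈ 51.4 °C

51.4 °C


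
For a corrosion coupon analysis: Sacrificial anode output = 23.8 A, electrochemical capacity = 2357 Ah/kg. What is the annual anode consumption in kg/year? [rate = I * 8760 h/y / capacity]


Annual consumption = current * hours per year / capacity
Rate = 23.8 * 8760 / 2357 = 88.5 kg/year

88.5 kg/year


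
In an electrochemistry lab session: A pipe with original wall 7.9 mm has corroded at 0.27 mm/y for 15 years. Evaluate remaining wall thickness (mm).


Remaining wall = original − CR × time
t = 7.9 − 0.27*15 = 7.9 − 4.05 = 3.85 mm

3.85 mm
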